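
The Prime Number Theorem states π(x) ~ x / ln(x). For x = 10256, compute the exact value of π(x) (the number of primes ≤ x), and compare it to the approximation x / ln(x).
π(10256) = 1257;  x/ln(x) ≈ 1110.48;  relative error ≈ 11.66%.

Directly count primes up to 10256: π(10256) = 1257. The PNT approximation gives 10256/ln(10256) ≈ 10256/9.23562 ≈ 1110.48. Relative error (π(x) − x/ln(x)) / π(x) ≈ 11.66%; the approximation is known to undercount slightly (Li(x) is a better estimate).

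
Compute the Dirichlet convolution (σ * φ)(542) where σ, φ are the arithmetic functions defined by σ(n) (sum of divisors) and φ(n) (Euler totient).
(σ * φ)(542) = 2168

Divisors of 542: [1, 2, 271, 542]. For each d | 542:
  d = 1: σ(1) · φ(542/1) = 1 · 270 = 270
  d = 2: σ(2) · φ(542/2) = 3 · 270 = 810
  d = 271: σ(271) · φ(542/271) = 272 · 1 = 272
  d = 542: σ(542) · φ(542/542) = 816 · 1 = 816
Summing: (σ * φ)(542) = 270 + 810 + 272 + 816 = 2168.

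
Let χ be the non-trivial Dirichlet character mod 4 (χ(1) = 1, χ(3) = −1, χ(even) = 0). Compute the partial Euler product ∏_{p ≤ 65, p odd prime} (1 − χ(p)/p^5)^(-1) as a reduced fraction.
∏ = 478212334295798677259125227573990358291095208018494528428976877948999059062284551009530475199/480056794509206891424767146601704797711651986953735424570384919662551238689346859653136384000

The odd primes p ≤ 65 are [3, 5, 7, 11, 13, 17, 19, 23, 29, 31, 37, 41, 43, 47, 53, 59, 61]. For each, χ(p) = 1 if p ≡ 1 mod 4, χ(p) = −1 if p ≡ 3 mod 4. Taking (1 − χ(p)/p^5)^(-1) = p^5/(p^5 − χ(p)): (1 − (-1)/3^5)^(-1) · (1 − (1)/5^5)^(-1) · (1 − (-1)/7^5)^(-1) · (1 − (-1)/11^5)^(-1) · (1 − (1)/13^5)^(-1) · (1 − (1)/17^5)^(-1) · (1 − (-1)/19^5)^(-1) · (1 − (-1)/23^5)^(-1) · (1 − (1)/29^5)^(-1) · (1 − (-1)/31^5)^(-1) · (1 − (1)/37^5)^(-1) · (1 − (1)/41^5)^(-1) · (1 − (-1)/43^5)^(-1) · (1 − (-1)/47^5)^(-1) · (1 − (1)/53^5)^(-1) · (1 − (-1)/59^5)^(-1) · (1 − (1)/61^5)^(-1) = 478212334295798677259125227573990358291095208018494528428976877948999059062284551009530475199/480056794509206891424767146601704797711651986953735424570384919662551238689346859653136384000.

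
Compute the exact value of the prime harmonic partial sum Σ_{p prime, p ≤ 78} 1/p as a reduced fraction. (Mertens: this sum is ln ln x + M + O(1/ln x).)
Σ 1/p = 71544353681891529224514036059/40729680599249024150621323470

π(78) = 21, so the primes ≤ 78 are [2, 3, 5, 7, 11, 13, 17, 19, 23, 29, 31, 37, 41, 43, 47, 53, 59, 61, 67, 71, 73]. Summing 1/p over these primes: 71544353681891529224514036059/40729680599249024150621323470 ≈ 1.7566. Mertens estimate ln ln(78) + 0.2615 ≈ 1.7332.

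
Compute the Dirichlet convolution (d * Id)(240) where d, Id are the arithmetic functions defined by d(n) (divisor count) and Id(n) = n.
(d * Id)(240) = 1995

Divisors of 240: [1, 2, 3, 4, 5, 6, 8, 10, 12, 15, 16, 20, 24, 30, 40, 48, 60, 80, 120, 240]. For each d | 240:
  d = 1: d(1) · Id(240/1) = 1 · 240 = 240
  d = 2: d(2) · Id(240/2) = 2 · 120 = 240
  d = 3: d(3) · Id(240/3) = 2 · 80 = 160
  d = 4: d(4) · Id(240/4) = 3 · 60 = 180
  d = 5: d(5) · Id(240/5) = 2 · 48 = 96
  d = 6: d(6) · Id(240/6) = 4 · 40 = 160
  d = 8: d(8) · Id(240/8) = 4 · 30 = 120
  d = 10: d(10) · Id(240/10) = 4 · 24 = 96
  d = 12: d(12) · Id(240/12) = 6 · 20 = 120
  d = 15: d(15) · Id(240/15) = 4 · 16 = 64
  d = 16: d(16) · Id(240/16) = 5 · 15 = 75
  d = 20: d(20) · Id(240/20) = 6 · 12 = 72
  d = 24: d(24) · Id(240/24) = 8 · 10 = 80
  d = 30: d(30) · Id(240/30) = 8 · 8 = 64
  d = 40: d(40) · Id(240/40) = 8 · 6 = 48
  d = 48: d(48) · Id(240/48) = 10 · 5 = 50
  d = 60: d(60) · Id(240/60) = 12 · 4 = 48
  d = 80: d(80) · Id(240/80) = 10 · 3 = 30
  d = 120: d(120) · Id(240/120) = 16 · 2 = 32
  d = 240: d(240) · Id(240/240) = 20 · 1 = 20
Summing: (d * Id)(240) = 240 + 240 + 160 + 180 + 96 + 160 + 120 + 96 + 120 + 64 + 75 + 72 + 80 + 64 + 48 + 50 + 48 + 30 + 32 + 20 = 1995.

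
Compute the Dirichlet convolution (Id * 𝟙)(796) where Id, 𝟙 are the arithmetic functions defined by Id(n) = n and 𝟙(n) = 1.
(Id * 𝟙)(796) = 1400

Divisors of 796: [1, 2, 4, 199, 398, 796]. For each d | 796:
  d = 1: Id(1) · 𝟙(796/1) = 1 · 1 = 1
  d = 2: Id(2) · 𝟙(796/2) = 2 · 1 = 2
  d = 4: Id(4) · 𝟙(796/4) = 4 · 1 = 4
  d = 199: Id(199) · 𝟙(796/199) = 199 · 1 = 199
  d = 398: Id(398) · 𝟙(796/398) = 398 · 1 = 398
  d = 796: Id(796) · 𝟙(796/796) = 796 · 1 = 796
Summing: (Id * 𝟙)(796) = 1 + 2 + 4 + 199 + 398 + 796 = 1400.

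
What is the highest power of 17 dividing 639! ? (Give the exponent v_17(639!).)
v_17(639!) = 39

Legendre's formula: v_p(n!) = Σ_{k ≥ 1} ⌊n / p^k⌋. For p = 17, n = 639, the terms are:
  ⌊639/17^1⌋ = ⌊639/17⌋ = 37
  ⌊639/17^2⌋ = ⌊639/289⌋ = 2
(the next term ⌊639/17^3⌋ = 0, terminating the sum). Summing: v_17(639!) = 37 + 2 = 39.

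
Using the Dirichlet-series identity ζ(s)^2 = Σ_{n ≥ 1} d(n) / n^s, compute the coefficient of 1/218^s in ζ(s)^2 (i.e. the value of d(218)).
d(218) = 4

ζ(s)^2 = (Σ 1/m^s)(Σ 1/k^s). The coefficient of 1/n^s in the product is the number of ordered pairs (m, k) with mk = n, which equals d(n). For n = 218, divisors are [1, 2, 109, 218], so d(218) = 4.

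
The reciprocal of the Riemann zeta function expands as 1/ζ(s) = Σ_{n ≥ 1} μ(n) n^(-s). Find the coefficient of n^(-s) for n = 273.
μ(273) = -1

Factor n = 273 = 3 · 7 · 13. μ(n) = 0 if any exponent ≥ 2 (not squarefree); otherwise μ(n) = (−1)^{ω(n)} where ω(n) is the number of distinct prime factors. Applying: μ(273) = -1.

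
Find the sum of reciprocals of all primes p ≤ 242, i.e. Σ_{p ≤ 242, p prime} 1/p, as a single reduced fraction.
Σ 1/p = 506873196134241441348690763593294873492730445394823722837469097176314709804649267964680634478659521/256041159035492609053110100510385311995538591998443060216114576417920917800321526504084465112487730

π(242) = 53, so the primes ≤ 242 are [2, 3, 5, 7, 11, 13, 17, 19, 23, 29, 31, 37, 41, 43, 47, 53, 59, 61, 67, 71, 73, 79, 83, 89, 97, 101, 103, 107, 109, 113, 127, 131, 137, 139, 149, 151, 157, 163, 167, 173, 179, 181, 191, 193, 197, 199, 211, 223, 227, 229, 233, 239, 241]. Summing 1/p over these primes: 506873196134241441348690763593294873492730445394823722837469097176314709804649267964680634478659521/256041159035492609053110100510385311995538591998443060216114576417920917800321526504084465112487730 ≈ 1.9797. Mertens estimate ln ln(242) + 0.2615 ≈ 1.9642.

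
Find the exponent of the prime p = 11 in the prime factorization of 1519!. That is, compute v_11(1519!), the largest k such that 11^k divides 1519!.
v_11(1519!) = 151

Legendre's formula: v_p(n!) = Σ_{k ≥ 1} ⌊n / p^k⌋. For p = 11, n = 1519, the terms are:
  ⌊1519/11^1⌋ = ⌊1519/11⌋ = 138
  ⌊1519/11^2⌋ = ⌊1519/121⌋ = 12
  ⌊1519/11^3⌋ = ⌊1519/1331⌋ = 1
(the next term ⌊1519/11^4⌋ = 0, terminating the sum). Summing: v_11(1519!) = 138 + 12 + 1 = 151.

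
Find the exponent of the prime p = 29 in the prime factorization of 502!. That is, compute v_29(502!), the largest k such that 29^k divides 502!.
v_29(502!) = 17

Legendre's formula: v_p(n!) = Σ_{k ≥ 1} ⌊n / p^k⌋. For p = 29, n = 502, the terms are:
  ⌊502/29^1⌋ = ⌊502/29⌋ = 17
(the next term ⌊502/29^2⌋ = 0, terminating the sum). Summing: v_29(502!) = 17 = 17.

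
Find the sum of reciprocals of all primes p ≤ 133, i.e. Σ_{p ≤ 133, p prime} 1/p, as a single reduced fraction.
Σ 1/p = 980956909242278731029785409368357903506317057050081/525896479052627740771371797072411912900610967452630

π(133) = 32, so the primes ≤ 133 are [2, 3, 5, 7, 11, 13, 17, 19, 23, 29, 31, 37, 41, 43, 47, 53, 59, 61, 67, 71, 73, 79, 83, 89, 97, 101, 103, 107, 109, 113, 127, 131]. Summing 1/p over these primes: 980956909242278731029785409368357903506317057050081/525896479052627740771371797072411912900610967452630 ≈ 1.8653. Mertens estimate ln ln(133) + 0.2615 ≈ 1.8488.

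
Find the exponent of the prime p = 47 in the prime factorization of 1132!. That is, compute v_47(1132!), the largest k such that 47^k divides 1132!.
v_47(1132!) = 24

Legendre's formula: v_p(n!) = Σ_{k ≥ 1} ⌊n / p^k⌋. For p = 47, n = 1132, the terms are:
  ⌊1132/47^1⌋ = ⌊1132/47⌋ = 24
(the next term ⌊1132/47^2⌋ = 0, terminating the sum). Summing: v_47(1132!) = 24 = 24.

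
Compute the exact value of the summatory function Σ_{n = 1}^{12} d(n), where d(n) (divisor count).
Σ_{n ≤ 12} d(n) = 35

Compute d(n) for each 1 ≤ n ≤ 12: d(1) = 1, d(2) = 2, d(3) = 2, d(4) = 3, d(5) = 2, d(6) = 4, d(7) = 2, d(8) = 4, d(9) = 3, d(10) = 4, d(11) = 2, d(12) = 6. Summing all 12 values: 35. (Dirichlet's divisor formula: Σ_{n ≤ x} d(n) = x ln(x) + (2γ − 1) x + O(√x). For x = 12, the asymptotic estimate is ≈ 31.67.)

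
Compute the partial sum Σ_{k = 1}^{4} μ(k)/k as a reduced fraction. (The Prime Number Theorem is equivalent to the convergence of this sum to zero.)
Σ μ(k)/k = 1/6

Values of μ(k) for 1 ≤ k ≤ 4: μ(1) = 1, μ(2) = -1, μ(3) = -1, with μ = 0 on non-squarefree integers. Summing μ(k)/k for k where μ(k) ≠ 0 gives 1/6 ≈ 0.1667. (PNT ⟺ this sum → 0 as n → ∞.)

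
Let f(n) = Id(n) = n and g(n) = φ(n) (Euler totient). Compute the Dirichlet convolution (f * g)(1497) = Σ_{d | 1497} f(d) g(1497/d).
(Id * φ)(1497) = 4985

Divisors of 1497: [1, 3, 499, 1497]. For each d | 1497:
  d = 1: Id(1) · φ(1497/1) = 1 · 996 = 996
  d = 3: Id(3) · φ(1497/3) = 3 · 498 = 1494
  d = 499: Id(499) · φ(1497/499) = 499 · 2 = 998
  d = 1497: Id(1497) · φ(1497/1497) = 1497 · 1 = 1497
Summing: (Id * φ)(1497) = 996 + 1494 + 998 + 1497 = 4985.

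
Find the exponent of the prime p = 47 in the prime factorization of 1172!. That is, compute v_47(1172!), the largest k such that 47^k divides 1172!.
v_47(1172!) = 24

Legendre's formula: v_p(n!) = Σ_{k ≥ 1} ⌊n / p^k⌋. For p = 47, n = 1172, the terms are:
  ⌊1172/47^1⌋ = ⌊1172/47⌋ = 24
(the next term ⌊1172/47^2⌋ = 0, terminating the sum). Summing: v_47(1172!) = 24 = 24.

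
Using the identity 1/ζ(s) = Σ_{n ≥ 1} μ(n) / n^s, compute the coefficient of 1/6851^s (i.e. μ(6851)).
μ(6851) = -1

Factor n = 6851 = 13 · 17 · 31. μ(n) = 0 if any exponent ≥ 2 (not squarefree); otherwise μ(n) = (−1)^{ω(n)} where ω(n) is the number of distinct prime factors. Applying: μ(6851) = -1.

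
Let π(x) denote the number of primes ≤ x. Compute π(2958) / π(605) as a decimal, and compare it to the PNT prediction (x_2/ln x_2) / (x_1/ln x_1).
π(2958)/π(605) = 426/110 ≈ 3.8727;  PNT prediction ≈ 3.9184.

π(605) = 110 and π(2958) = 426, so π(2958)/π(605) ≈ 3.8727. The PNT-predicted ratio is (2958/ln(2958)) / (605/ln(605)) ≈ 3.9184. The two agree to within a few percent, as expected.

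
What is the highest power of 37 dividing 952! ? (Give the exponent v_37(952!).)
v_37(952!) = 25

Legendre's formula: v_p(n!) = Σ_{k ≥ 1} ⌊n / p^k⌋. For p = 37, n = 952, the terms are:
  ⌊952/37^1⌋ = ⌊952/37⌋ = 25
(the next term ⌊952/37^2⌋ = 0, terminating the sum). Summing: v_37(952!) = 25 = 25.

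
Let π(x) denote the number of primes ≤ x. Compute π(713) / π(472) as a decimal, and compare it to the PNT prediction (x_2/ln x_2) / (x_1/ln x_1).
π(713)/π(472) = 127/91 ≈ 1.3956;  PNT prediction ≈ 1.4157.

π(472) = 91 and π(713) = 127, so π(713)/π(472) ≈ 1.3956. The PNT-predicted ratio is (713/ln(713)) / (472/ln(472)) ≈ 1.4157. The two agree to within a few percent, as expected.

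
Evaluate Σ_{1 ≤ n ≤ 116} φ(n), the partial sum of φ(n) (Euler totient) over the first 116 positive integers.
Σ_{n ≤ 116} φ(n) = 4128

Compute φ(n) for each 1 ≤ n ≤ 116: φ(1) = 1, φ(2) = 1, φ(3) = 2, φ(4) = 2, φ(5) = 4, φ(6) = 2, φ(7) = 6, φ(8) = 4, φ(9) = 6, φ(10) = 4, φ(11) = 10, φ(12) = 4, φ(13) = 12, φ(14) = 6, φ(15) = 8, φ(16) = 8, φ(17) = 16, φ(18) = 6, φ(19) = 18, φ(20) = 8, φ(21) = 12, φ(22) = 10, φ(23) = 22, φ(24) = 8, φ(25) = 20, φ(26) = 12, φ(27) = 18, φ(28) = 12, φ(29) = 28, φ(30) = 8, φ(31) = 30, φ(32) = 16, φ(33) = 20, φ(34) = 16, φ(35) = 24, φ(36) = 12, φ(37) = 36, φ(38) = 18, φ(39) = 24, φ(40) = 16, φ(41) = 40, φ(42) = 12, φ(43) = 42, φ(44) = 20, φ(45) = 24, φ(46) = 22, φ(47) = 46, φ(48) = 16, φ(49) = 42, φ(50) = 20, φ(51) = 32, φ(52) = 24, φ(53) = 52, φ(54) = 18, φ(55) = 40, φ(56) = 24, φ(57) = 36, φ(58) = 28, φ(59) = 58, φ(60) = 16, φ(61) = 60, φ(62) = 30, φ(63) = 36, φ(64) = 32, φ(65) = 48, φ(66) = 20, φ(67) = 66, φ(68) = 32, φ(69) = 44, φ(70) = 24, φ(71) = 70, φ(72) = 24, φ(73) = 72, φ(74) = 36, φ(75) = 40, φ(76) = 36, φ(77) = 60, φ(78) = 24, φ(79) = 78, φ(80) = 32, φ(81) = 54, φ(82) = 40, φ(83) = 82, φ(84) = 24, φ(85) = 64, φ(86) = 42, φ(87) = 56, φ(88) = 40, φ(89) = 88, φ(90) = 24, φ(91) = 72, φ(92) = 44, φ(93) = 60, φ(94) = 46, φ(95) = 72, φ(96) = 32, φ(97) = 96, φ(98) = 42, φ(99) = 60, φ(100) = 40, φ(101) = 100, φ(102) = 32, φ(103) = 102, φ(104) = 48, φ(105) = 48, φ(106) = 52, φ(107) = 106, φ(108) = 36, φ(109) = 108, φ(110) = 40, φ(111) = 72, φ(112) = 48, φ(113) = 112, φ(114) = 36, φ(115) = 88, φ(116) = 56. Summing all 116 values: 4128. (Average order: Σ_{n ≤ x} φ(n) ~ (3/π²) x². For x = 116, (3/π²)·116² ≈ 4090.13.)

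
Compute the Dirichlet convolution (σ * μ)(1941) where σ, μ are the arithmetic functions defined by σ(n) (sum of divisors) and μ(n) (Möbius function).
(σ * μ)(1941) = 1941

Divisors of 1941: [1, 3, 647, 1941]. For each d | 1941:
  d = 1: σ(1) · μ(1941/1) = 1 · 1 = 1
  d = 3: σ(3) · μ(1941/3) = 4 · -1 = -4
  d = 647: σ(647) · μ(1941/647) = 648 · -1 = -648
  d = 1941: σ(1941) · μ(1941/1941) = 2592 · 1 = 2592
Summing: (σ * μ)(1941) = 1 + -4 + -648 + 2592 = 1941.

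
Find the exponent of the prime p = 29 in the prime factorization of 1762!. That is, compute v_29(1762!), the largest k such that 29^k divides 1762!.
v_29(1762!) = 62

Legendre's formula: v_p(n!) = Σ_{k ≥ 1} ⌊n / p^k⌋. For p = 29, n = 1762, the terms are:
  ⌊1762/29^1⌋ = ⌊1762/29⌋ = 60
  ⌊1762/29^2⌋ = ⌊1762/841⌋ = 2
(the next term ⌊1762/29^3⌋ = 0, terminating the sum). Summing: v_29(1762!) = 60 + 2 = 62.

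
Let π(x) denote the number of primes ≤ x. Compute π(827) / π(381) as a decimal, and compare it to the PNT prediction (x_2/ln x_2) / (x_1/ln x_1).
π(827)/π(381) = 144/75 ≈ 1.9200;  PNT prediction ≈ 1.9202.

π(381) = 75 and π(827) = 144, so π(827)/π(381) ≈ 1.9200. The PNT-predicted ratio is (827/ln(827)) / (381/ln(381)) ≈ 1.9202. The two agree to within a few percent, as expected.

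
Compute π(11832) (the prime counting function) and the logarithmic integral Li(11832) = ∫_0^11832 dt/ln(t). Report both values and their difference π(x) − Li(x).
π(11832) = 1419;  Li(11832) ≈ 1443.20;  π(x) − Li(x) ≈ -24.20.

Direct count of primes ≤ 11832 gives π(11832) = 1419. Numerical evaluation of the logarithmic integral gives Li(11832) ≈ 1443.20. The difference π(x) − Li(x) ≈ -24.20 is typically negative for small/moderate x (Li(x) overestimates), though Littlewood's theorem shows this sign changes infinitely often.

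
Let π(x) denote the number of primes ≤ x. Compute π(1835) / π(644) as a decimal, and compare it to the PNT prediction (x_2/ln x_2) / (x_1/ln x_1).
π(1835)/π(644) = 282/117 ≈ 2.4103;  PNT prediction ≈ 2.4524.

π(644) = 117 and π(1835) = 282, so π(1835)/π(644) ≈ 2.4103. The PNT-predicted ratio is (1835/ln(1835)) / (644/ln(644)) ≈ 2.4524. The two agree to within a few percent, as expected.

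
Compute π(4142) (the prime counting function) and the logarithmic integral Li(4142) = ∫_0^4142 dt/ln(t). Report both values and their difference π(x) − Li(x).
π(4142) = 570;  Li(4142) ≈ 582.45;  π(x) − Li(x) ≈ -12.45.

Direct count of primes ≤ 4142 gives π(4142) = 570. Numerical evaluation of the logarithmic integral gives Li(4142) ≈ 582.45. The difference π(x) − Li(x) ≈ -12.45 is typically negative for small/moderate x (Li(x) overestimates), though Littlewood's theorem shows this sign changes infinitely often.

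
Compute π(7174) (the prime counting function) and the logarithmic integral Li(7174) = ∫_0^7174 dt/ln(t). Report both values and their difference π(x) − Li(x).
π(7174) = 916;  Li(7174) ≈ 933.96;  π(x) − Li(x) ≈ -17.96.

Direct count of primes ≤ 7174 gives π(7174) = 916. Numerical evaluation of the logarithmic integral gives Li(7174) ≈ 933.96. The difference π(x) − Li(x) ≈ -17.96 is typically negative for small/moderate x (Li(x) overestimates), though Littlewood's theorem shows this sign changes infinitely often.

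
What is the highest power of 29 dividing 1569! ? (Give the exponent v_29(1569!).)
v_29(1569!) = 55

Legendre's formula: v_p(n!) = Σ_{k ≥ 1} ⌊n / p^k⌋. For p = 29, n = 1569, the terms are:
  ⌊1569/29^1⌋ = ⌊1569/29⌋ = 54
  ⌊1569/29^2⌋ = ⌊1569/841⌋ = 1
(the next term ⌊1569/29^3⌋ = 0, terminating the sum). Summing: v_29(1569!) = 54 + 1 = 55.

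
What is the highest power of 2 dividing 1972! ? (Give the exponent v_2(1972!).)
v_2(1972!) = 1965

Legendre's formula: v_p(n!) = Σ_{k ≥ 1} ⌊n / p^k⌋. For p = 2, n = 1972, the terms are:
  ⌊1972/2^1⌋ = ⌊1972/2⌋ = 986
  ⌊1972/2^2⌋ = ⌊1972/4⌋ = 493
  ⌊1972/2^3⌋ = ⌊1972/8⌋ = 246
  ⌊1972/2^4⌋ = ⌊1972/16⌋ = 123
  ⌊1972/2^5⌋ = ⌊1972/32⌋ = 61
  ⌊1972/2^6⌋ = ⌊1972/64⌋ = 30
  ⌊1972/2^7⌋ = ⌊1972/128⌋ = 15
  ⌊1972/2^8⌋ = ⌊1972/256⌋ = 7
  ⌊1972/2^9⌋ = ⌊1972/512⌋ = 3
  ⌊1972/2^10⌋ = ⌊1972/1024⌋ = 1
(the next term ⌊1972/2^11⌋ = 0, terminating the sum). Summing: v_2(1972!) = 986 + 493 + 246 + 123 + 61 + 30 + 15 + 7 + 3 + 1 = 1965.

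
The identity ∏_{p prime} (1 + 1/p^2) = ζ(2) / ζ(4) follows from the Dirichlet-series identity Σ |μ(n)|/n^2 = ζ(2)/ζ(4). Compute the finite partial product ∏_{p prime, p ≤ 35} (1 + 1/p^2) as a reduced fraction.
∏ = 7292191856800000/4827887490090357

The primes p ≤ 35 are [2, 3, 5, 7, 11, 13, 17, 19, 23, 29, 31]. For each, (1 + 1/p^2) = (p^2 + 1)/p^2. Multiplying these fractions over p ∈ [2, 3, 5, 7, 11, 13, 17, 19, 23, 29, 31] gives 7292191856800000/4827887490090357. (In the limit P → ∞ this tends to ζ(2)/ζ(4).)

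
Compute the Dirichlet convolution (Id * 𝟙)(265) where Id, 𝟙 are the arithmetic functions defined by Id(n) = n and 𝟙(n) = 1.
(Id * 𝟙)(265) = 324

Divisors of 265: [1, 5, 53, 265]. For each d | 265:
  d = 1: Id(1) · 𝟙(265/1) = 1 · 1 = 1
  d = 5: Id(5) · 𝟙(265/5) = 5 · 1 = 5
  d = 53: Id(53) · 𝟙(265/53) = 53 · 1 = 53
  d = 265: Id(265) · 𝟙(265/265) = 265 · 1 = 265
Summing: (Id * 𝟙)(265) = 1 + 5 + 53 + 265 = 324.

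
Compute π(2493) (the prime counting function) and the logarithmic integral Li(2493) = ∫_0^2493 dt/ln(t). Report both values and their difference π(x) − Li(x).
π(2493) = 367;  Li(2493) ≈ 378.71;  π(x) − Li(x) ≈ -11.71.

Direct count of primes ≤ 2493 gives π(2493) = 367. Numerical evaluation of the logarithmic integral gives Li(2493) ≈ 378.71. The difference π(x) − Li(x) ≈ -11.71 is typically negative for small/moderate x (Li(x) overestimates), though Littlewood's theorem shows this sign changes infinitely often.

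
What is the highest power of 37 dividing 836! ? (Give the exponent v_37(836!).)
v_37(836!) = 22

Legendre's formula: v_p(n!) = Σ_{k ≥ 1} ⌊n / p^k⌋. For p = 37, n = 836, the terms are:
  ⌊836/37^1⌋ = ⌊836/37⌋ = 22
(the next term ⌊836/37^2⌋ = 0, terminating the sum). Summing: v_37(836!) = 22 = 22.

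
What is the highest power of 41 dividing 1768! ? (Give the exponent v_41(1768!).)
v_41(1768!) = 44

Legendre's formula: v_p(n!) = Σ_{k ≥ 1} ⌊n / p^k⌋. For p = 41, n = 1768, the terms are:
  ⌊1768/41^1⌋ = ⌊1768/41⌋ = 43
  ⌊1768/41^2⌋ = ⌊1768/1681⌋ = 1
(the next term ⌊1768/41^3⌋ = 0, terminating the sum). Summing: v_41(1768!) = 43 + 1 = 44.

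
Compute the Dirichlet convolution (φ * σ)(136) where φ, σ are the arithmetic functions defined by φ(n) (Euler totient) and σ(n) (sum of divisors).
(φ * σ)(136) = 1088

Divisors of 136: [1, 2, 4, 8, 17, 34, 68, 136]. For each d | 136:
  d = 1: φ(1) · σ(136/1) = 1 · 270 = 270
  d = 2: φ(2) · σ(136/2) = 1 · 126 = 126
  d = 4: φ(4) · σ(136/4) = 2 · 54 = 108
  d = 8: φ(8) · σ(136/8) = 4 · 18 = 72
  d = 17: φ(17) · σ(136/17) = 16 · 15 = 240
  d = 34: φ(34) · σ(136/34) = 16 · 7 = 112
  d = 68: φ(68) · σ(136/68) = 32 · 3 = 96
  d = 136: φ(136) · σ(136/136) = 64 · 1 = 64
Summing: (φ * σ)(136) = 270 + 126 + 108 + 72 + 240 + 112 + 96 + 64 = 1088.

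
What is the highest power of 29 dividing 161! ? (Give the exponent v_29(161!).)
v_29(161!) = 5

Legendre's formula: v_p(n!) = Σ_{k ≥ 1} ⌊n / p^k⌋. For p = 29, n = 161, the terms are:
  ⌊161/29^1⌋ = ⌊161/29⌋ = 5
(the next term ⌊161/29^2⌋ = 0, terminating the sum). Summing: v_29(161!) = 5 = 5.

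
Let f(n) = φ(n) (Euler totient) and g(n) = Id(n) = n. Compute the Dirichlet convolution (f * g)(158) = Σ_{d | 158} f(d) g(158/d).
(φ * Id)(158) = 471

Divisors of 158: [1, 2, 79, 158]. For each d | 158:
  d = 1: φ(1) · Id(158/1) = 1 · 158 = 158
  d = 2: φ(2) · Id(158/2) = 1 · 79 = 79
  d = 79: φ(79) · Id(158/79) = 78 · 2 = 156
  d = 158: φ(158) · Id(158/158) = 78 · 1 = 78
Summing: (φ * Id)(158) = 158 + 79 + 156 + 78 = 471.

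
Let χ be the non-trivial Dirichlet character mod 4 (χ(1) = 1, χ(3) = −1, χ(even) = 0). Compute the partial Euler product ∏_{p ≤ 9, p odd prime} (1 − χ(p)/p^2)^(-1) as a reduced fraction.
∏ = 147/160

The odd primes p ≤ 9 are [3, 5, 7]. For each, χ(p) = 1 if p ≡ 1 mod 4, χ(p) = −1 if p ≡ 3 mod 4. Taking (1 − χ(p)/p^2)^(-1) = p^2/(p^2 − χ(p)): (1 − (-1)/3^2)^(-1) · (1 − (1)/5^2)^(-1) · (1 − (-1)/7^2)^(-1) = 147/160.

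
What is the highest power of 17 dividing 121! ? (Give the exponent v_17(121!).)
v_17(121!) = 7

Legendre's formula: v_p(n!) = Σ_{k ≥ 1} ⌊n / p^k⌋. For p = 17, n = 121, the terms are:
  ⌊121/17^1⌋ = ⌊121/17⌋ = 7
(the next term ⌊121/17^2⌋ = 0, terminating the sum). Summing: v_17(121!) = 7 = 7.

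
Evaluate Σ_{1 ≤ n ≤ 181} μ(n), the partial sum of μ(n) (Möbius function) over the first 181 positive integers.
Σ_{n ≤ 181} μ(n) = -4

Compute μ(n) for each 1 ≤ n ≤ 181: μ(1) = 1, μ(2) = -1, μ(3) = -1, μ(4) = 0, μ(5) = -1, μ(6) = 1, μ(7) = -1, μ(8) = 0, μ(9) = 0, μ(10) = 1, μ(11) = -1, μ(12) = 0, μ(13) = -1, μ(14) = 1, μ(15) = 1, μ(16) = 0, μ(17) = -1, μ(18) = 0, μ(19) = -1, μ(20) = 0, μ(21) = 1, μ(22) = 1, μ(23) = -1, μ(24) = 0, μ(25) = 0, μ(26) = 1, μ(27) = 0, μ(28) = 0, μ(29) = -1, μ(30) = -1, μ(31) = -1, μ(32) = 0, μ(33) = 1, μ(34) = 1, μ(35) = 1, μ(36) = 0, μ(37) = -1, μ(38) = 1, μ(39) = 1, μ(40) = 0, μ(41) = -1, μ(42) = -1, μ(43) = -1, μ(44) = 0, μ(45) = 0, μ(46) = 1, μ(47) = -1, μ(48) = 0, μ(49) = 0, μ(50) = 0, μ(51) = 1, μ(52) = 0, μ(53) = -1, μ(54) = 0, μ(55) = 1, μ(56) = 0, μ(57) = 1, μ(58) = 1, μ(59) = -1, μ(60) = 0, μ(61) = -1, μ(62) = 1, μ(63) = 0, μ(64) = 0, μ(65) = 1, μ(66) = -1, μ(67) = -1, μ(68) = 0, μ(69) = 1, μ(70) = -1, μ(71) = -1, μ(72) = 0, μ(73) = -1, μ(74) = 1, μ(75) = 0, μ(76) = 0, μ(77) = 1, μ(78) = -1, μ(79) = -1, μ(80) = 0, μ(81) = 0, μ(82) = 1, μ(83) = -1, μ(84) = 0, μ(85) = 1, μ(86) = 1, μ(87) = 1, μ(88) = 0, μ(89) = -1, μ(90) = 0, μ(91) = 1, μ(92) = 0, μ(93) = 1, μ(94) = 1, μ(95) = 1, μ(96) = 0, μ(97) = -1, μ(98) = 0, μ(99) = 0, μ(100) = 0, μ(101) = -1, μ(102) = -1, μ(103) = -1, μ(104) = 0, μ(105) = -1, μ(106) = 1, μ(107) = -1, μ(108) = 0, μ(109) = -1, μ(110) = -1, μ(111) = 1, μ(112) = 0, μ(113) = -1, μ(114) = -1, μ(115) = 1, μ(116) = 0, μ(117) = 0, μ(118) = 1, μ(119) = 1, μ(120) = 0, μ(121) = 0, μ(122) = 1, μ(123) = 1, μ(124) = 0, μ(125) = 0, μ(126) = 0, μ(127) = -1, μ(128) = 0, μ(129) = 1, μ(130) = -1, μ(131) = -1, μ(132) = 0, μ(133) = 1, μ(134) = 1, μ(135) = 0, μ(136) = 0, μ(137) = -1, μ(138) = -1, μ(139) = -1, μ(140) = 0, μ(141) = 1, μ(142) = 1, μ(143) = 1, μ(144) = 0, μ(145) = 1, μ(146) = 1, μ(147) = 0, μ(148) = 0, μ(149) = -1, μ(150) = 0, μ(151) = -1, μ(152) = 0, μ(153) = 0, μ(154) = -1, μ(155) = 1, μ(156) = 0, μ(157) = -1, μ(158) = 1, μ(159) = 1, μ(160) = 0, μ(161) = 1, μ(162) = 0, μ(163) = -1, μ(164) = 0, μ(165) = -1, μ(166) = 1, μ(167) = -1, μ(168) = 0, μ(169) = 0, μ(170) = -1, μ(171) = 0, μ(172) = 0, μ(173) = -1, μ(174) = -1, μ(175) = 0, μ(176) = 0, μ(177) = 1, μ(178) = 1, μ(179) = -1, μ(180) = 0, μ(181) = -1. Summing all 181 values: -4. (Mertens function M(x) = Σ_{n ≤ x} μ(n); on average M(x) should be small (PNT ⟺ M(x) = o(x)).)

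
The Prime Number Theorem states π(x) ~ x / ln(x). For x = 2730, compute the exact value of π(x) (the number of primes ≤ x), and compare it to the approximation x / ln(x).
π(2730) = 398;  x/ln(x) ≈ 345.04;  relative error ≈ 13.31%.

Directly count primes up to 2730: π(2730) = 398. The PNT approximation gives 2730/ln(2730) ≈ 2730/7.91206 ≈ 345.04. Relative error (π(x) − x/ln(x)) / π(x) ≈ 13.31%; the approximation is known to undercount slightly (Li(x) is a better estimate).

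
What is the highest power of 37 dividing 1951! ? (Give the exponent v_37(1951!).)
v_37(1951!) = 53

Legendre's formula: v_p(n!) = Σ_{k ≥ 1} ⌊n / p^k⌋. For p = 37, n = 1951, the terms are:
  ⌊1951/37^1⌋ = ⌊1951/37⌋ = 52
  ⌊1951/37^2⌋ = ⌊1951/1369⌋ = 1
(the next term ⌊1951/37^3⌋ = 0, terminating the sum). Summing: v_37(1951!) = 52 + 1 = 53.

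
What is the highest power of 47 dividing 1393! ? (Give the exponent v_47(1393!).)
v_47(1393!) = 29

Legendre's formula: v_p(n!) = Σ_{k ≥ 1} ⌊n / p^k⌋. For p = 47, n = 1393, the terms are:
  ⌊1393/47^1⌋ = ⌊1393/47⌋ = 29
(the next term ⌊1393/47^2⌋ = 0, terminating the sum). Summing: v_47(1393!) = 29 = 29.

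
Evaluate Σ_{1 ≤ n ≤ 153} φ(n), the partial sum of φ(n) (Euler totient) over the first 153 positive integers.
Σ_{n ≤ 153} φ(n) = 7176

Compute φ(n) for each 1 ≤ n ≤ 153: φ(1) = 1, φ(2) = 1, φ(3) = 2, φ(4) = 2, φ(5) = 4, φ(6) = 2, φ(7) = 6, φ(8) = 4, φ(9) = 6, φ(10) = 4, φ(11) = 10, φ(12) = 4, φ(13) = 12, φ(14) = 6, φ(15) = 8, φ(16) = 8, φ(17) = 16, φ(18) = 6, φ(19) = 18, φ(20) = 8, φ(21) = 12, φ(22) = 10, φ(23) = 22, φ(24) = 8, φ(25) = 20, φ(26) = 12, φ(27) = 18, φ(28) = 12, φ(29) = 28, φ(30) = 8, φ(31) = 30, φ(32) = 16, φ(33) = 20, φ(34) = 16, φ(35) = 24, φ(36) = 12, φ(37) = 36, φ(38) = 18, φ(39) = 24, φ(40) = 16, φ(41) = 40, φ(42) = 12, φ(43) = 42, φ(44) = 20, φ(45) = 24, φ(46) = 22, φ(47) = 46, φ(48) = 16, φ(49) = 42, φ(50) = 20, φ(51) = 32, φ(52) = 24, φ(53) = 52, φ(54) = 18, φ(55) = 40, φ(56) = 24, φ(57) = 36, φ(58) = 28, φ(59) = 58, φ(60) = 16, φ(61) = 60, φ(62) = 30, φ(63) = 36, φ(64) = 32, φ(65) = 48, φ(66) = 20, φ(67) = 66, φ(68) = 32, φ(69) = 44, φ(70) = 24, φ(71) = 70, φ(72) = 24, φ(73) = 72, φ(74) = 36, φ(75) = 40, φ(76) = 36, φ(77) = 60, φ(78) = 24, φ(79) = 78, φ(80) = 32, φ(81) = 54, φ(82) = 40, φ(83) = 82, φ(84) = 24, φ(85) = 64, φ(86) = 42, φ(87) = 56, φ(88) = 40, φ(89) = 88, φ(90) = 24, φ(91) = 72, φ(92) = 44, φ(93) = 60, φ(94) = 46, φ(95) = 72, φ(96) = 32, φ(97) = 96, φ(98) = 42, φ(99) = 60, φ(100) = 40, φ(101) = 100, φ(102) = 32, φ(103) = 102, φ(104) = 48, φ(105) = 48, φ(106) = 52, φ(107) = 106, φ(108) = 36, φ(109) = 108, φ(110) = 40, φ(111) = 72, φ(112) = 48, φ(113) = 112, φ(114) = 36, φ(115) = 88, φ(116) = 56, φ(117) = 72, φ(118) = 58, φ(119) = 96, φ(120) = 32, φ(121) = 110, φ(122) = 60, φ(123) = 80, φ(124) = 60, φ(125) = 100, φ(126) = 36, φ(127) = 126, φ(128) = 64, φ(129) = 84, φ(130) = 48, φ(131) = 130, φ(132) = 40, φ(133) = 108, φ(134) = 66, φ(135) = 72, φ(136) = 64, φ(137) = 136, φ(138) = 44, φ(139) = 138, φ(140) = 48, φ(141) = 92, φ(142) = 70, φ(143) = 120, φ(144) = 48, φ(145) = 112, φ(146) = 72, φ(147) = 84, φ(148) = 72, φ(149) = 148, φ(150) = 40, φ(151) = 150, φ(152) = 72, φ(153) = 96. Summing all 153 values: 7176. (Average order: Σ_{n ≤ x} φ(n) ~ (3/π²) x². For x = 153, (3/π²)·153² ≈ 7115.48.)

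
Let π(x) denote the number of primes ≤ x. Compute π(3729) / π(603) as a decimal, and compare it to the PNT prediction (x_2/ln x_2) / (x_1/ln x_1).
π(3729)/π(603) = 520/110 ≈ 4.7273;  PNT prediction ≈ 4.8140.

π(603) = 110 and π(3729) = 520, so π(3729)/π(603) ≈ 4.7273. The PNT-predicted ratio is (3729/ln(3729)) / (603/ln(603)) ≈ 4.8140. The two agree to within a few percent, as expected.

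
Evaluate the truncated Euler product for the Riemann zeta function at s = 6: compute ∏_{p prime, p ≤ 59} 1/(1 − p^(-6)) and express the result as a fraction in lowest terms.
∏ = 4770739572296379656394863241102356173984421633090039451960419477648624277653925987495283/4689410829889825408368231882153932262030763270859585875623809572192922480840433054253056

The primes p ≤ 59 are [2, 3, 5, 7, 11, 13, 17, 19, 23, 29, 31, 37, 41, 43, 47, 53, 59]. For each prime, (1 − 1/p^6)^(-1) = p^6 / (p^6 − 1). The product is (1 − 1/2^6)^(-1), (1 − 1/3^6)^(-1), (1 − 1/5^6)^(-1), (1 − 1/7^6)^(-1), (1 − 1/11^6)^(-1), (1 − 1/13^6)^(-1), (1 − 1/17^6)^(-1), (1 − 1/19^6)^(-1), (1 − 1/23^6)^(-1), (1 − 1/29^6)^(-1), (1 − 1/31^6)^(-1), (1 − 1/37^6)^(-1), (1 − 1/41^6)^(-1), (1 − 1/43^6)^(-1), (1 − 1/47^6)^(-1), (1 − 1/53^6)^(-1), (1 − 1/59^6)^(-1) = ∏ p^6 / (p^6 − 1) = 4770739572296379656394863241102356173984421633090039451960419477648624277653925987495283/4689410829889825408368231882153932262030763270859585875623809572192922480840433054253056.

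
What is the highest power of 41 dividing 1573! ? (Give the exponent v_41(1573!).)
v_41(1573!) = 38

Legendre's formula: v_p(n!) = Σ_{k ≥ 1} ⌊n / p^k⌋. For p = 41, n = 1573, the terms are:
  ⌊1573/41^1⌋ = ⌊1573/41⌋ = 38
(the next term ⌊1573/41^2⌋ = 0, terminating the sum). Summing: v_41(1573!) = 38 = 38.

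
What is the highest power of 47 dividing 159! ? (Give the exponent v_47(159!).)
v_47(159!) = 3

Legendre's formula: v_p(n!) = Σ_{k ≥ 1} ⌊n / p^k⌋. For p = 47, n = 159, the terms are:
  ⌊159/47^1⌋ = ⌊159/47⌋ = 3
(the next term ⌊159/47^2⌋ = 0, terminating the sum). Summing: v_47(159!) = 3 = 3.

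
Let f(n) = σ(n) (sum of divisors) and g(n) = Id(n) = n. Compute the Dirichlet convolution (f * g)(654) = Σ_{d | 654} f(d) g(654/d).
(σ * Id)(654) = 7665

Divisors of 654: [1, 2, 3, 6, 109, 218, 327, 654]. For each d | 654:
  d = 1: σ(1) · Id(654/1) = 1 · 654 = 654
  d = 2: σ(2) · Id(654/2) = 3 · 327 = 981
  d = 3: σ(3) · Id(654/3) = 4 · 218 = 872
  d = 6: σ(6) · Id(654/6) = 12 · 109 = 1308
  d = 109: σ(109) · Id(654/109) = 110 · 6 = 660
  d = 218: σ(218) · Id(654/218) = 330 · 3 = 990
  d = 327: σ(327) · Id(654/327) = 440 · 2 = 880
  d = 654: σ(654) · Id(654/654) = 1320 · 1 = 1320
Summing: (σ * Id)(654) = 654 + 981 + 872 + 1308 + 660 + 990 + 880 + 1320 = 7665.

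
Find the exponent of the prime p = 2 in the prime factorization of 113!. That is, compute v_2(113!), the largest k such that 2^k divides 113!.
v_2(113!) = 109

Legendre's formula: v_p(n!) = Σ_{k ≥ 1} ⌊n / p^k⌋. For p = 2, n = 113, the terms are:
  ⌊113/2^1⌋ = ⌊113/2⌋ = 56
  ⌊113/2^2⌋ = ⌊113/4⌋ = 28
  ⌊113/2^3⌋ = ⌊113/8⌋ = 14
  ⌊113/2^4⌋ = ⌊113/16⌋ = 7
  ⌊113/2^5⌋ = ⌊113/32⌋ = 3
  ⌊113/2^6⌋ = ⌊113/64⌋ = 1
(the next term ⌊113/2^7⌋ = 0, terminating the sum). Summing: v_2(113!) = 56 + 28 + 14 + 7 + 3 + 1 = 109.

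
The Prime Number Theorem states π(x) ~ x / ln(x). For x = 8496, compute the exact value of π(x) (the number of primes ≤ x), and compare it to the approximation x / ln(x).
π(8496) = 1059;  x/ln(x) ≈ 939.06;  relative error ≈ 11.33%.

Directly count primes up to 8496: π(8496) = 1059. The PNT approximation gives 8496/ln(8496) ≈ 8496/9.04735 ≈ 939.06. Relative error (π(x) − x/ln(x)) / π(x) ≈ 11.33%; the approximation is known to undercount slightly (Li(x) is a better estimate).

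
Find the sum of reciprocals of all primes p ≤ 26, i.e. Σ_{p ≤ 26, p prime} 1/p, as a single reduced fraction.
Σ 1/p = 334406399/223092870

π(26) = 9, so the primes ≤ 26 are [2, 3, 5, 7, 11, 13, 17, 19, 23]. Summing 1/p over these primes: 334406399/223092870 ≈ 1.4990. Mertens estimate ln ln(26) + 0.2615 ≈ 1.4426.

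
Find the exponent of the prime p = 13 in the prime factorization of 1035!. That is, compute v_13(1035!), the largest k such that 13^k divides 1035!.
v_13(1035!) = 85

Legendre's formula: v_p(n!) = Σ_{k ≥ 1} ⌊n / p^k⌋. For p = 13, n = 1035, the terms are:
  ⌊1035/13^1⌋ = ⌊1035/13⌋ = 79
  ⌊1035/13^2⌋ = ⌊1035/169⌋ = 6
(the next term ⌊1035/13^3⌋ = 0, terminating the sum). Summing: v_13(1035!) = 79 + 6 = 85.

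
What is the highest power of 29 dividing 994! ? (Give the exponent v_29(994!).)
v_29(994!) = 35

Legendre's formula: v_p(n!) = Σ_{k ≥ 1} ⌊n / p^k⌋. For p = 29, n = 994, the terms are:
  ⌊994/29^1⌋ = ⌊994/29⌋ = 34
  ⌊994/29^2⌋ = ⌊994/841⌋ = 1
(the next term ⌊994/29^3⌋ = 0, terminating the sum). Summing: v_29(994!) = 34 + 1 = 35.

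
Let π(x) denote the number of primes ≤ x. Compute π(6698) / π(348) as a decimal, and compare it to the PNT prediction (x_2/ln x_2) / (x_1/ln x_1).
π(6698)/π(348) = 863/69 ≈ 12.5072;  PNT prediction ≈ 12.7859.

π(348) = 69 and π(6698) = 863, so π(6698)/π(348) ≈ 12.5072. The PNT-predicted ratio is (6698/ln(6698)) / (348/ln(348)) ≈ 12.7859. The two agree to within a few percent, as expected.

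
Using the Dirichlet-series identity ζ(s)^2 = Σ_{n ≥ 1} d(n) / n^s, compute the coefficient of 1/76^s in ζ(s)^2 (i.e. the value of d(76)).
d(76) = 6

ζ(s)^2 = (Σ 1/m^s)(Σ 1/k^s). The coefficient of 1/n^s in the product is the number of ordered pairs (m, k) with mk = n, which equals d(n). For n = 76, divisors are [1, 2, 4, 19, 38, 76], so d(76) = 6.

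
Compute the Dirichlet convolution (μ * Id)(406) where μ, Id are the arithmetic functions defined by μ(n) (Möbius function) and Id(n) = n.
(μ * Id)(406) = 168

Divisors of 406: [1, 2, 7, 14, 29, 58, 203, 406]. For each d | 406:
  d = 1: μ(1) · Id(406/1) = 1 · 406 = 406
  d = 2: μ(2) · Id(406/2) = -1 · 203 = -203
  d = 7: μ(7) · Id(406/7) = -1 · 58 = -58
  d = 14: μ(14) · Id(406/14) = 1 · 29 = 29
  d = 29: μ(29) · Id(406/29) = -1 · 14 = -14
  d = 58: μ(58) · Id(406/58) = 1 · 7 = 7
  d = 203: μ(203) · Id(406/203) = 1 · 2 = 2
  d = 406: μ(406) · Id(406/406) = -1 · 1 = -1
Summing: (μ * Id)(406) = 406 + -203 + -58 + 29 + -14 + 7 + 2 + -1 = 168.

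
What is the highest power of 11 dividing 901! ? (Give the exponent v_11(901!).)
v_11(901!) = 88

Legendre's formula: v_p(n!) = Σ_{k ≥ 1} ⌊n / p^k⌋. For p = 11, n = 901, the terms are:
  ⌊901/11^1⌋ = ⌊901/11⌋ = 81
  ⌊901/11^2⌋ = ⌊901/121⌋ = 7
(the next term ⌊901/11^3⌋ = 0, terminating the sum). Summing: v_11(901!) = 81 + 7 = 88.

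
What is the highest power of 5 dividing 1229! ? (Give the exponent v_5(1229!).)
v_5(1229!) = 304

Legendre's formula: v_p(n!) = Σ_{k ≥ 1} ⌊n / p^k⌋. For p = 5, n = 1229, the terms are:
  ⌊1229/5^1⌋ = ⌊1229/5⌋ = 245
  ⌊1229/5^2⌋ = ⌊1229/25⌋ = 49
  ⌊1229/5^3⌋ = ⌊1229/125⌋ = 9
  ⌊1229/5^4⌋ = ⌊1229/625⌋ = 1
(the next term ⌊1229/5^5⌋ = 0, terminating the sum). Summing: v_5(1229!) = 245 + 49 + 9 + 1 = 304.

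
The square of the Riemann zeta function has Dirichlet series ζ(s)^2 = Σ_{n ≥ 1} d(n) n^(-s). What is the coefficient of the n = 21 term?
d(21) = 4

ζ(s)^2 = (Σ 1/m^s)(Σ 1/k^s). The coefficient of 1/n^s in the product is the number of ordered pairs (m, k) with mk = n, which equals d(n). For n = 21, divisors are [1, 3, 7, 21], so d(21) = 4.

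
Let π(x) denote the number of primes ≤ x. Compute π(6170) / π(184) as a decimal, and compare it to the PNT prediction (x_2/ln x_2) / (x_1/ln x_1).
π(6170)/π(184) = 803/42 ≈ 19.1190;  PNT prediction ≈ 20.0368.

π(184) = 42 and π(6170) = 803, so π(6170)/π(184) ≈ 19.1190. The PNT-predicted ratio is (6170/ln(6170)) / (184/ln(184)) ≈ 20.0368. The two agree to within a few percent, as expected.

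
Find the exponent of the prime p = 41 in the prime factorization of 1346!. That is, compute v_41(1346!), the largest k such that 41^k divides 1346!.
v_41(1346!) = 32

Legendre's formula: v_p(n!) = Σ_{k ≥ 1} ⌊n / p^k⌋. For p = 41, n = 1346, the terms are:
  ⌊1346/41^1⌋ = ⌊1346/41⌋ = 32
(the next term ⌊1346/41^2⌋ = 0, terminating the sum). Summing: v_41(1346!) = 32 = 32.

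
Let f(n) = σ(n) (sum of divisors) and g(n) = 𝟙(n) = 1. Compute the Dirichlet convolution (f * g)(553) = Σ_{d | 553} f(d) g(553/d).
(σ * 𝟙)(553) = 729

Divisors of 553: [1, 7, 79, 553]. For each d | 553:
  d = 1: σ(1) · 𝟙(553/1) = 1 · 1 = 1
  d = 7: σ(7) · 𝟙(553/7) = 8 · 1 = 8
  d = 79: σ(79) · 𝟙(553/79) = 80 · 1 = 80
  d = 553: σ(553) · 𝟙(553/553) = 640 · 1 = 640
Summing: (σ * 𝟙)(553) = 1 + 8 + 80 + 640 = 729.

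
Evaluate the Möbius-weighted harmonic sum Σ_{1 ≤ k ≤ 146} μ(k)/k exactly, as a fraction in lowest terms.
Σ μ(k)/k = 66670440746206079837278951558338834430808994180477323/3338215550199730022503077710549980019122111551066811030

Values of μ(k) for 1 ≤ k ≤ 146: μ(1) = 1, μ(2) = -1, μ(3) = -1, μ(5) = -1, μ(6) = 1, μ(7) = -1, μ(10) = 1, μ(11) = -1, μ(13) = -1, μ(14) = 1, μ(15) = 1, μ(17) = -1, μ(19) = -1, μ(21) = 1, μ(22) = 1, μ(23) = -1, μ(26) = 1, μ(29) = -1, μ(30) = -1, μ(31) = -1, μ(33) = 1, μ(34) = 1, μ(35) = 1, μ(37) = -1, μ(38) = 1, μ(39) = 1, μ(41) = -1, μ(42) = -1, μ(43) = -1, μ(46) = 1, μ(47) = -1, μ(51) = 1, μ(53) = -1, μ(55) = 1, μ(57) = 1, μ(58) = 1, μ(59) = -1, μ(61) = -1, μ(62) = 1, μ(65) = 1, μ(66) = -1, μ(67) = -1, μ(69) = 1, μ(70) = -1, μ(71) = -1, μ(73) = -1, μ(74) = 1, μ(77) = 1, μ(78) = -1, μ(79) = -1, μ(82) = 1, μ(83) = -1, μ(85) = 1, μ(86) = 1, μ(87) = 1, μ(89) = -1, μ(91) = 1, μ(93) = 1, μ(94) = 1, μ(95) = 1, μ(97) = -1, μ(101) = -1, μ(102) = -1, μ(103) = -1, μ(105) = -1, μ(106) = 1, μ(107) = -1, μ(109) = -1, μ(110) = -1, μ(111) = 1, μ(113) = -1, μ(114) = -1, μ(115) = 1, μ(118) = 1, μ(119) = 1, μ(122) = 1, μ(123) = 1, μ(127) = -1, μ(129) = 1, μ(130) = -1, μ(131) = -1, μ(133) = 1, μ(134) = 1, μ(137) = -1, μ(138) = -1, μ(139) = -1, μ(141) = 1, μ(142) = 1, μ(143) = 1, μ(145) = 1, μ(146) = 1, with μ = 0 on non-squarefree integers. Summing μ(k)/k for k where μ(k) ≠ 0 gives 66670440746206079837278951558338834430808994180477323/3338215550199730022503077710549980019122111551066811030 ≈ 0.0200. (PNT ⟺ this sum → 0 as n → ∞.)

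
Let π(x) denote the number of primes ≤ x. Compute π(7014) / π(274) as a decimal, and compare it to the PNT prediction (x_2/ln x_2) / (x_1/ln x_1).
π(7014)/π(274) = 902/58 ≈ 15.5517;  PNT prediction ≈ 16.2255.

π(274) = 58 and π(7014) = 902, so π(7014)/π(274) ≈ 15.5517. The PNT-predicted ratio is (7014/ln(7014)) / (274/ln(274)) ≈ 16.2255. The two agree to within a few percent, as expected.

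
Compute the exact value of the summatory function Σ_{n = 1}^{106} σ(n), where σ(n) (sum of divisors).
Σ_{n ≤ 106} σ(n) = 9285

Compute σ(n) for each 1 ≤ n ≤ 106: σ(1) = 1, σ(2) = 3, σ(3) = 4, σ(4) = 7, σ(5) = 6, σ(6) = 12, σ(7) = 8, σ(8) = 15, σ(9) = 13, σ(10) = 18, σ(11) = 12, σ(12) = 28, σ(13) = 14, σ(14) = 24, σ(15) = 24, σ(16) = 31, σ(17) = 18, σ(18) = 39, σ(19) = 20, σ(20) = 42, σ(21) = 32, σ(22) = 36, σ(23) = 24, σ(24) = 60, σ(25) = 31, σ(26) = 42, σ(27) = 40, σ(28) = 56, σ(29) = 30, σ(30) = 72, σ(31) = 32, σ(32) = 63, σ(33) = 48, σ(34) = 54, σ(35) = 48, σ(36) = 91, σ(37) = 38, σ(38) = 60, σ(39) = 56, σ(40) = 90, σ(41) = 42, σ(42) = 96, σ(43) = 44, σ(44) = 84, σ(45) = 78, σ(46) = 72, σ(47) = 48, σ(48) = 124, σ(49) = 57, σ(50) = 93, σ(51) = 72, σ(52) = 98, σ(53) = 54, σ(54) = 120, σ(55) = 72, σ(56) = 120, σ(57) = 80, σ(58) = 90, σ(59) = 60, σ(60) = 168, σ(61) = 62, σ(62) = 96, σ(63) = 104, σ(64) = 127, σ(65) = 84, σ(66) = 144, σ(67) = 68, σ(68) = 126, σ(69) = 96, σ(70) = 144, σ(71) = 72, σ(72) = 195, σ(73) = 74, σ(74) = 114, σ(75) = 124, σ(76) = 140, σ(77) = 96, σ(78) = 168, σ(79) = 80, σ(80) = 186, σ(81) = 121, σ(82) = 126, σ(83) = 84, σ(84) = 224, σ(85) = 108, σ(86) = 132, σ(87) = 120, σ(88) = 180, σ(89) = 90, σ(90) = 234, σ(91) = 112, σ(92) = 168, σ(93) = 128, σ(94) = 144, σ(95) = 120, σ(96) = 252, σ(97) = 98, σ(98) = 171, σ(99) = 156, σ(100) = 217, σ(101) = 102, σ(102) = 216, σ(103) = 104, σ(104) = 210, σ(105) = 192, σ(106) = 162. Summing all 106 values: 9285. (Average order: Σ_{n ≤ x} σ(n) ~ (π²/12) x². For x = 106, (π²/12)·106² ≈ 9241.24.)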